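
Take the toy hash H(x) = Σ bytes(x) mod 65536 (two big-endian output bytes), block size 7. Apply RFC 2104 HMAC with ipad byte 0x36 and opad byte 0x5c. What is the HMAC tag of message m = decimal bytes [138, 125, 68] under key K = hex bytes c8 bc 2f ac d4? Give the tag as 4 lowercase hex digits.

Key hex bytes c8 bc 2f ac d4 is 5 bytes ≤ B = 7; zero-pad to 7 bytes: K' = c8 bc 2f ac d4 00 00.
K' ⊕ ipad = fe 8a 19 9a e2 36 36.  K' ⊕ opad = 94 e0 73 f0 88 5c 5c.
Inner input = (K'⊕ipad) ∥ m = fe 8a 19 9a e2 36 36 ∥ 8a 7d 44.
Inner hash: sum = 254+138+25+154+226+54+54+138+125+68 = 1236 → 04 d4.
Outer input = (K'⊕opad) ∥ inner = 94 e0 73 f0 88 5c 5c ∥ 04 d4.
Outer hash (tag): sum = 148+224+115+240+136+92+92+4+212 = 1263 → 04 ef.

04ef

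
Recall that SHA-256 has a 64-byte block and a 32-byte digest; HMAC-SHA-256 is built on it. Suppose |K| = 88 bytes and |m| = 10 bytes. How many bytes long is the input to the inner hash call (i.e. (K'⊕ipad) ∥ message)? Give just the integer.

Key is 88 > 64 bytes, so it is hashed to 32 bytes then zero-padded to 64: |K'| = 64.
Inner input = (K'⊕ipad) ∥ m → 64 + 10 = 74 bytes.

74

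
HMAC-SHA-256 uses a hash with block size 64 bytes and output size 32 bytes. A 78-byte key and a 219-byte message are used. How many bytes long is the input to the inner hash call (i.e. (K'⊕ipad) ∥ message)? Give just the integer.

Key is 78 > 64 bytes, so it is hashed to 32 bytes then zero-padded to 64: |K'| = 64.
Inner input = (K'⊕ipad) ∥ m → 64 + 219 = 283 bytes.

283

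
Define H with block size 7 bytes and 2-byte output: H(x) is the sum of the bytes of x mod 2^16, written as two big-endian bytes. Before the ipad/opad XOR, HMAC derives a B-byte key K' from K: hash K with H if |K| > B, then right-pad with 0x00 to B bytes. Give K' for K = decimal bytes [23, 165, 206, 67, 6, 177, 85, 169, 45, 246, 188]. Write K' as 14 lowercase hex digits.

05610000000000

|K| = 11 > B = 7, so first hash the key.
H(K): sum = 23+165+206+67+6+177+85+169+45+246+188 = 1377 → 05 61.
Zero-pad H(K) = 05 61 to 7 bytes: K' = 05 61 00 00 00 00 00.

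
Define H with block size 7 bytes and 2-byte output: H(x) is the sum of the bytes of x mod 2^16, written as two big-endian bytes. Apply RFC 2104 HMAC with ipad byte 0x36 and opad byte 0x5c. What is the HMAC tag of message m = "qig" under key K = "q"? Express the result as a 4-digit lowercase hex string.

0323

Key "q" = 71 is 1 byte ≤ B = 7; zero-pad to 7 bytes: K' = 71 00 00 00 00 00 00.
K' ⊕ ipad = 47 36 36 36 36 36 36.  K' ⊕ opad = 2d 5c 5c 5c 5c 5c 5c.
Inner input = (K'⊕ipad) ∥ m = 47 36 36 36 36 36 36 ∥ 71 69 67.
Inner hash: sum = 71+54+54+54+54+54+54+113+105+103 = 716 → 02 cc.
Outer input = (K'⊕opad) ∥ inner = 2d 5c 5c 5c 5c 5c 5c ∥ 02 cc.
Outer hash (tag): sum = 45+92+92+92+92+92+92+2+204 = 803 → 03 23.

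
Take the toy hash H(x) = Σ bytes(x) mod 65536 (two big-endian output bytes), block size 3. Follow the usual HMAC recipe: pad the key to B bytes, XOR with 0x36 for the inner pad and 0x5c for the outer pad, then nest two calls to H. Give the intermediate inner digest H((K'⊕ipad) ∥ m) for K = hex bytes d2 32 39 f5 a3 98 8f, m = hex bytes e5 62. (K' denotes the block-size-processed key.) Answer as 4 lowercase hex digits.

027c

Key hex bytes d2 32 39 f5 a3 98 8f is 7 bytes > B = 3, so hash it first: H(key) = 03 fc, then zero-pad to 3 bytes: K' = 03 fc 00.
K' ⊕ ipad = 35 ca 36.
Inner input = 35 ca 36 ∥ e5 62.
Inner hash: sum = 53+202+54+229+98 = 636 → 02 7c.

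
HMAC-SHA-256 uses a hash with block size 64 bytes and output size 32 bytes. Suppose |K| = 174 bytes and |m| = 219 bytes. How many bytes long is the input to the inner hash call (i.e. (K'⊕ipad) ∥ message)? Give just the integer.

Key is 174 > 64 bytes, so it is hashed to 32 bytes then zero-padded to 64: |K'| = 64.
Inner input = (K'⊕ipad) ∥ m → 64 + 219 = 283 bytes.

283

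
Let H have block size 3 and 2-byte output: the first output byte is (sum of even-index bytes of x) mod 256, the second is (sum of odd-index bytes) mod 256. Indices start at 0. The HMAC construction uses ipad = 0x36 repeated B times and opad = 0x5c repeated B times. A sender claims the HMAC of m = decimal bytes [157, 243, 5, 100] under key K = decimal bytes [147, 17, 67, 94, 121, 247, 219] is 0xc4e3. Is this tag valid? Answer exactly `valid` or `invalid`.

Key decimal bytes [147, 17, 67, 94, 121, 247, 219] = 93 11 43 5e 79 f7 db is 7 bytes > B = 3, so hash it first: H(key) = 2a 66, then zero-pad to 3 bytes: K' = 2a 66 00.
K' ⊕ ipad = 1c 50 36; K' ⊕ opad = 76 3a 5c.
Inner hash: even-index sum = 425 mod 256 = 169; odd-index sum = 242 mod 256 = 242 → a9 f2.
Outer hash (recomputed tag): even-index sum = 452 mod 256 = 196; odd-index sum = 227 mod 256 = 227 → c4 e3.
Recomputed tag = c4e3; claimed = c4e3 → match.

valid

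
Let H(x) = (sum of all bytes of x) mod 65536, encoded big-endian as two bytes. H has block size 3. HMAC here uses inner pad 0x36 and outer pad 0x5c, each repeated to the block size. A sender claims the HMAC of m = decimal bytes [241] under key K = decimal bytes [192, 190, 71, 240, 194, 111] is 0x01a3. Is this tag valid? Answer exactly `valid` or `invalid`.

Key decimal bytes [192, 190, 71, 240, 194, 111] = c0 be 47 f0 c2 6f is 6 bytes > B = 3, so hash it first: H(key) = 03 e6, then zero-pad to 3 bytes: K' = 03 e6 00.
K' ⊕ ipad = 35 d0 36; K' ⊕ opad = 5f ba 5c.
Inner hash: sum = 53+208+54+241 = 556 → 02 2c.
Outer hash (recomputed tag): sum = 95+186+92+2+44 = 419 → 01 a3.
Recomputed tag = 01a3; claimed = 01a3 → match.

valid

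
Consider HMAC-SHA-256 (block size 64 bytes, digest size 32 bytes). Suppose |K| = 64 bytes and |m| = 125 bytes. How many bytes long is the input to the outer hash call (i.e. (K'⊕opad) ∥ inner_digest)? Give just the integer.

Key is 64 ≤ 64 bytes, zero-padded: |K'| = 64.
Outer input = (K'⊕opad) ∥ H(inner) → 64 + 32 = 96 bytes.

96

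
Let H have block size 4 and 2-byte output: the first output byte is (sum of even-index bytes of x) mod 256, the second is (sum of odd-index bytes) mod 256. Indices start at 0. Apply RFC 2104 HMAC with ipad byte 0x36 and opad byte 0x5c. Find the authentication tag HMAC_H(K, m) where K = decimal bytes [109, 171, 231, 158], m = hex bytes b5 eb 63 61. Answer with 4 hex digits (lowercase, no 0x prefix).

304a

Key decimal bytes [109, 171, 231, 158] = 6d ab e7 9e is exactly B = 4 bytes: K' = 6d ab e7 9e.
K' ⊕ ipad = 5b 9d d1 a8.  K' ⊕ opad = 31 f7 bb c2.
Inner input = (K'⊕ipad) ∥ m = 5b 9d d1 a8 ∥ b5 eb 63 61.
Inner hash: even-index sum = 580 mod 256 = 68; odd-index sum = 657 mod 256 = 145 → 44 91.
Outer input = (K'⊕opad) ∥ inner = 31 f7 bb c2 ∥ 44 91.
Outer hash (tag): even-index sum = 304 mod 256 = 48; odd-index sum = 586 mod 256 = 74 → 30 4a.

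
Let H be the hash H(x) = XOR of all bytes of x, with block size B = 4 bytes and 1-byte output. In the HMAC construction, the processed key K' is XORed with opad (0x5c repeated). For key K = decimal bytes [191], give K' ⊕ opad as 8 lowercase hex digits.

Key decimal bytes [191] = bf is 1 byte ≤ B = 4; zero-pad to 4 bytes: K' = bf 00 00 00.
XOR each byte with 0x5c: bf⊕5c=e3, 00⊕5c=5c, 00⊕5c=5c, 00⊕5c=5c.

e35c5c5c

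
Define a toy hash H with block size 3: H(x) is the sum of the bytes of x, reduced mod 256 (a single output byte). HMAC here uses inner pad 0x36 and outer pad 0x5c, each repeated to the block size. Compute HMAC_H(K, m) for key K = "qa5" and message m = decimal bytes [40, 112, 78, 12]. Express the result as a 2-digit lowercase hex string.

Key "qa5" = 71 61 35 is exactly B = 3 bytes: K' = 71 61 35.
K' ⊕ ipad = 47 57 03.  K' ⊕ opad = 2d 3d 69.
Inner input = (K'⊕ipad) ∥ m = 47 57 03 ∥ 28 70 4e 0c.
Inner hash: sum = 71+87+3+40+112+78+12 = 403; mod 256 = 147 → 93.
Outer input = (K'⊕opad) ∥ inner = 2d 3d 69 ∥ 93.
Outer hash (tag): sum = 45+61+105+147 = 358; mod 256 = 102 → 66.

66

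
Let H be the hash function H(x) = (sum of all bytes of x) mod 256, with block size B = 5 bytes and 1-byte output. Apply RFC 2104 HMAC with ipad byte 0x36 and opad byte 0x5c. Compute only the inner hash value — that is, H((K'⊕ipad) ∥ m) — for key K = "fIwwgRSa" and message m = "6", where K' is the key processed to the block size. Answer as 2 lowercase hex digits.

Key "fIwwgRSa" = 66 49 77 77 67 52 53 61 is 8 bytes > B = 5, so hash it first: H(key) = 0a, then zero-pad to 5 bytes: K' = 0a 00 00 00 00.
K' ⊕ ipad = 3c 36 36 36 36.
Inner input = 3c 36 36 36 36 ∥ 36.
Inner hash: sum = 60+54+54+54+54+54 = 330; mod 256 = 74 → 4a.

4a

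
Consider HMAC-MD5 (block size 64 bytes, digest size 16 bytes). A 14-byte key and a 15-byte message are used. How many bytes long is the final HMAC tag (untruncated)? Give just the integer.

16

The tag is one MD5 digest: 16 bytes.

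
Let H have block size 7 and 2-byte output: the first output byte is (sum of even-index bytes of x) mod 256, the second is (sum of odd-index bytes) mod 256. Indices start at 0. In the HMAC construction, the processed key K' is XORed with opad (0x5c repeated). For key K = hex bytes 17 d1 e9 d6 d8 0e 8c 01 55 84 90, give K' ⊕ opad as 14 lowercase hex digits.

15665c5c5c5c5c

Key hex bytes 17 d1 e9 d6 d8 0e 8c 01 55 84 90 is 11 bytes > B = 7, so hash it first: H(key) = 49 3a, then zero-pad to 7 bytes: K' = 49 3a 00 00 00 00 00.
XOR each byte with 0x5c: 49⊕5c=15, 3a⊕5c=66, 00⊕5c=5c, 00⊕5c=5c, 00⊕5c=5c, 00⊕5c=5c, 00⊕5c=5c.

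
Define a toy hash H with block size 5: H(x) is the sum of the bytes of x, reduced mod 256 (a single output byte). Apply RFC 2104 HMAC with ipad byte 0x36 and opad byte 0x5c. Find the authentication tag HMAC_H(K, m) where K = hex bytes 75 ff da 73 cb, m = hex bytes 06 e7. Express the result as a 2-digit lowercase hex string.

3f

Key hex bytes 75 ff da 73 cb is exactly B = 5 bytes: K' = 75 ff da 73 cb.
K' ⊕ ipad = 43 c9 ec 45 fd.  K' ⊕ opad = 29 a3 86 2f 97.
Inner input = (K'⊕ipad) ∥ m = 43 c9 ec 45 fd ∥ 06 e7.
Inner hash: sum = 67+201+236+69+253+6+231 = 1063; mod 256 = 39 → 27.
Outer input = (K'⊕opad) ∥ inner = 29 a3 86 2f 97 ∥ 27.
Outer hash (tag): sum = 41+163+134+47+151+39 = 575; mod 256 = 63 → 3f.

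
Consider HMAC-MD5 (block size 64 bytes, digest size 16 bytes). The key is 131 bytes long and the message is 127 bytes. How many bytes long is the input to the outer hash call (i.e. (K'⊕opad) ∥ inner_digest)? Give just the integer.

Key is 131 > 64 bytes, so it is hashed to 16 bytes then zero-padded to 64: |K'| = 64.
Outer input = (K'⊕opad) ∥ H(inner) → 64 + 16 = 80 bytes.

80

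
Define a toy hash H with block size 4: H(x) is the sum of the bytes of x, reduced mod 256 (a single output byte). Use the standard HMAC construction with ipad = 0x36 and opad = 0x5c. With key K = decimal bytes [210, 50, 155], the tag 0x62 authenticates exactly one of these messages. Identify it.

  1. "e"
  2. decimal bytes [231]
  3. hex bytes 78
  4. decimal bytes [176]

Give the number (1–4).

Key decimal bytes [210, 50, 155] = d2 32 9b is 3 bytes ≤ B = 4; zero-pad to 4 bytes: K' = d2 32 9b 00.
K' ⊕ ipad = e4 04 ad 36; K' ⊕ opad = 8e 6e c7 5c.
m1: inner = H(e4 04 ad 36 65) = 30; tag = H(8e 6e c7 5c 30) = 4f
m2: inner = H(e4 04 ad 36 e7) = b2; tag = H(8e 6e c7 5c b2) = d1
m3: inner = H(e4 04 ad 36 78) = 43; tag = H(8e 6e c7 5c 43) = 62 ← matches
m4: inner = H(e4 04 ad 36 b0) = 7b; tag = H(8e 6e c7 5c 7b) = 9a

3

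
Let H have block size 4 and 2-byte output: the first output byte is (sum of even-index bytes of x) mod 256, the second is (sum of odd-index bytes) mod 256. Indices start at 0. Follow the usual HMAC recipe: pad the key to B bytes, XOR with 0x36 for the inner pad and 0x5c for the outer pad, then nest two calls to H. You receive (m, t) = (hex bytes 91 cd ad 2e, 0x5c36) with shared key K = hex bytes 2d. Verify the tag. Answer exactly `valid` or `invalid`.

invalid

Key hex bytes 2d is 1 byte ≤ B = 4; zero-pad to 4 bytes: K' = 2d 00 00 00.
K' ⊕ ipad = 1b 36 36 36; K' ⊕ opad = 71 5c 5c 5c.
Inner hash: even-index sum = 399 mod 256 = 143; odd-index sum = 359 mod 256 = 103 → 8f 67.
Outer hash (recomputed tag): even-index sum = 348 mod 256 = 92; odd-index sum = 287 mod 256 = 31 → 5c 1f.
Recomputed tag = 5c1f; claimed = 5c36 → mismatch.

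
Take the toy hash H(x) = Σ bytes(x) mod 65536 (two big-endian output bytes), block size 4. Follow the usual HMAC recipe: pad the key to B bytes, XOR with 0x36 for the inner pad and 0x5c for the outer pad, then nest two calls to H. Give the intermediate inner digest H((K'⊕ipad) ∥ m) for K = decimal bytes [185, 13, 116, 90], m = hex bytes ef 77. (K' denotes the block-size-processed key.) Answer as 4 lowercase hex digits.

Key decimal bytes [185, 13, 116, 90] = b9 0d 74 5a is exactly B = 4 bytes: K' = b9 0d 74 5a.
K' ⊕ ipad = 8f 3b 42 6c.
Inner input = 8f 3b 42 6c ∥ ef 77.
Inner hash: sum = 143+59+66+108+239+119 = 734 → 02 de.

02de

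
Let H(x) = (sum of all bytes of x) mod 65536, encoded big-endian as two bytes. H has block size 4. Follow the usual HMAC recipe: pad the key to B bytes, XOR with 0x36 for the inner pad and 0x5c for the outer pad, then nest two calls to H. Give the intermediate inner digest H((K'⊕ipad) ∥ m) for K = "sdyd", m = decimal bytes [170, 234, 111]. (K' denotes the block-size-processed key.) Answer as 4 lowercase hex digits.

033b

Key "sdyd" = 73 64 79 64 is exactly B = 4 bytes: K' = 73 64 79 64.
K' ⊕ ipad = 45 52 4f 52.
Inner input = 45 52 4f 52 ∥ aa ea 6f.
Inner hash: sum = 69+82+79+82+170+234+111 = 827 → 03 3b.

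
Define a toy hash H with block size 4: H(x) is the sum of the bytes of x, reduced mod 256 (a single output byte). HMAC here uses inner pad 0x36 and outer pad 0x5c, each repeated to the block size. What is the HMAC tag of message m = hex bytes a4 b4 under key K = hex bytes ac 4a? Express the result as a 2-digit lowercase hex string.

98

Key hex bytes ac 4a is 2 bytes ≤ B = 4; zero-pad to 4 bytes: K' = ac 4a 00 00.
K' ⊕ ipad = 9a 7c 36 36.  K' ⊕ opad = f0 16 5c 5c.
Inner input = (K'⊕ipad) ∥ m = 9a 7c 36 36 ∥ a4 b4.
Inner hash: sum = 154+124+54+54+164+180 = 730; mod 256 = 218 → da.
Outer input = (K'⊕opad) ∥ inner = f0 16 5c 5c ∥ da.
Outer hash (tag): sum = 240+22+92+92+218 = 664; mod 256 = 152 → 98.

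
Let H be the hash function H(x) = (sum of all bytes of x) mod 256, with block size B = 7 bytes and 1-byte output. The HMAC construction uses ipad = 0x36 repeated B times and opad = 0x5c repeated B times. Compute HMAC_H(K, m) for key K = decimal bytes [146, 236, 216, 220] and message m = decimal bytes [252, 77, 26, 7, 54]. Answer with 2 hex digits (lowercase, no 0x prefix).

2e

Key decimal bytes [146, 236, 216, 220] = 92 ec d8 dc is 4 bytes ≤ B = 7; zero-pad to 7 bytes: K' = 92 ec d8 dc 00 00 00.
K' ⊕ ipad = a4 da ee ea 36 36 36.  K' ⊕ opad = ce b0 84 80 5c 5c 5c.
Inner input = (K'⊕ipad) ∥ m = a4 da ee ea 36 36 36 ∥ fc 4d 1a 07 36.
Inner hash: sum = 164+218+238+234+54+54+54+252+77+26+7+54 = 1432; mod 256 = 152 → 98.
Outer input = (K'⊕opad) ∥ inner = ce b0 84 80 5c 5c 5c ∥ 98.
Outer hash (tag): sum = 206+176+132+128+92+92+92+152 = 1070; mod 256 = 46 → 2e.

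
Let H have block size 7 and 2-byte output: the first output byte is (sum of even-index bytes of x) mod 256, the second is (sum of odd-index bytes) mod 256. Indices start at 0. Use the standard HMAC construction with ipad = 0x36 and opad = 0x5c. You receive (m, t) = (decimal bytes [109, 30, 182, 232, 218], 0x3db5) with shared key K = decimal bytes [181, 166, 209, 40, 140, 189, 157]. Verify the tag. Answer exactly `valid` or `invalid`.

Key decimal bytes [181, 166, 209, 40, 140, 189, 157] = b5 a6 d1 28 8c bd 9d is exactly B = 7 bytes: K' = b5 a6 d1 28 8c bd 9d.
K' ⊕ ipad = 83 90 e7 1e ba 8b ab; K' ⊕ opad = e9 fa 8d 74 d0 e1 c1.
Inner hash: even-index sum = 981 mod 256 = 213; odd-index sum = 822 mod 256 = 54 → d5 36.
Outer hash (recomputed tag): even-index sum = 829 mod 256 = 61; odd-index sum = 804 mod 256 = 36 → 3d 24.
Recomputed tag = 3d24; claimed = 3db5 → mismatch.

invalid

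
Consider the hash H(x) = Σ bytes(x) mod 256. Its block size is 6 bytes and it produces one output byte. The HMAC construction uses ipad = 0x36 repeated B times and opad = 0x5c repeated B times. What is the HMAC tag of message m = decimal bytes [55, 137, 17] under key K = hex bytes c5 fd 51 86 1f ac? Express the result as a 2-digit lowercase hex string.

Key hex bytes c5 fd 51 86 1f ac is exactly B = 6 bytes: K' = c5 fd 51 86 1f ac.
K' ⊕ ipad = f3 cb 67 b0 29 9a.  K' ⊕ opad = 99 a1 0d da 43 f0.
Inner input = (K'⊕ipad) ∥ m = f3 cb 67 b0 29 9a ∥ 37 89 11.
Inner hash: sum = 243+203+103+176+41+154+55+137+17 = 1129; mod 256 = 105 → 69.
Outer input = (K'⊕opad) ∥ inner = 99 a1 0d da 43 f0 ∥ 69.
Outer hash (tag): sum = 153+161+13+218+67+240+105 = 957; mod 256 = 189 → bd.

bd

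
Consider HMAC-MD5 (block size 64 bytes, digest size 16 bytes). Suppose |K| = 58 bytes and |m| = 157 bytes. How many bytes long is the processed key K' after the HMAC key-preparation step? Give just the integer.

Key is 58 ≤ 64 bytes, zero-padded: |K'| = 64.

64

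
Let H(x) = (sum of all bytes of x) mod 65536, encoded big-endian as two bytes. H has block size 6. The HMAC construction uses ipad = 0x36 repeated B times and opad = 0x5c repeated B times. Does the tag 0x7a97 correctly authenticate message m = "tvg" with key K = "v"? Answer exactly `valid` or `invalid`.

Key "v" = 76 is 1 byte ≤ B = 6; zero-pad to 6 bytes: K' = 76 00 00 00 00 00.
K' ⊕ ipad = 40 36 36 36 36 36; K' ⊕ opad = 2a 5c 5c 5c 5c 5c.
Inner hash: sum = 64+54+54+54+54+54+116+118+103 = 671 → 02 9f.
Outer hash (recomputed tag): sum = 42+92+92+92+92+92+2+159 = 663 → 02 97.
Recomputed tag = 0297; claimed = 7a97 → mismatch.

invalid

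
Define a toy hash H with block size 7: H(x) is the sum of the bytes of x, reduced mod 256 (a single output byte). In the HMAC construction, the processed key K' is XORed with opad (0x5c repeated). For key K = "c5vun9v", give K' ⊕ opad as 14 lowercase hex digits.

Key "c5vun9v" = 63 35 76 75 6e 39 76 is exactly B = 7 bytes: K' = 63 35 76 75 6e 39 76.
XOR each byte with 0x5c: 63⊕5c=3f, 35⊕5c=69, 76⊕5c=2a, 75⊕5c=29, 6e⊕5c=32, 39⊕5c=65, 76⊕5c=2a.

3f692a2932652a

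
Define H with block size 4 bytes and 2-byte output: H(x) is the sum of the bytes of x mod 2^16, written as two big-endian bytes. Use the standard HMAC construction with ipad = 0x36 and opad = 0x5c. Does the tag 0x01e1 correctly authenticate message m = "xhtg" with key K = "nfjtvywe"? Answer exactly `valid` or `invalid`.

Key "nfjtvywe" = 6e 66 6a 74 76 79 77 65 is 8 bytes > B = 4, so hash it first: H(key) = 03 7d, then zero-pad to 4 bytes: K' = 03 7d 00 00.
K' ⊕ ipad = 35 4b 36 36; K' ⊕ opad = 5f 21 5c 5c.
Inner hash: sum = 53+75+54+54+120+104+116+103 = 679 → 02 a7.
Outer hash (recomputed tag): sum = 95+33+92+92+2+167 = 481 → 01 e1.
Recomputed tag = 01e1; claimed = 01e1 → match.

valid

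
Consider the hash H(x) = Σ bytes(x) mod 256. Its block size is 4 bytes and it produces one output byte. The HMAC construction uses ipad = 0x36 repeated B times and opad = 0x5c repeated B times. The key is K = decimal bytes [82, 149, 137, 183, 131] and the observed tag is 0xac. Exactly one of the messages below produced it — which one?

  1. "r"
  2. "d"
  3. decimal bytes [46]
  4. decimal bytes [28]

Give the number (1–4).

Key decimal bytes [82, 149, 137, 183, 131] = 52 95 89 b7 83 is 5 bytes > B = 4, so hash it first: H(key) = aa, then zero-pad to 4 bytes: K' = aa 00 00 00.
K' ⊕ ipad = 9c 36 36 36; K' ⊕ opad = f6 5c 5c 5c.
m1: inner = H(9c 36 36 36 72) = b0; tag = H(f6 5c 5c 5c b0) = ba
m2: inner = H(9c 36 36 36 64) = a2; tag = H(f6 5c 5c 5c a2) = ac ← matches
m3: inner = H(9c 36 36 36 2e) = 6c; tag = H(f6 5c 5c 5c 6c) = 76
m4: inner = H(9c 36 36 36 1c) = 5a; tag = H(f6 5c 5c 5c 5a) = 64

2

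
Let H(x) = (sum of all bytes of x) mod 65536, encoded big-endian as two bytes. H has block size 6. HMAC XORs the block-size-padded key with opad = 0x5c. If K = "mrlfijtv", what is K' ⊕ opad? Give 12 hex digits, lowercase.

Key "mrlfijtv" = 6d 72 6c 66 69 6a 74 76 is 8 bytes > B = 6, so hash it first: H(key) = 03 6e, then zero-pad to 6 bytes: K' = 03 6e 00 00 00 00.
XOR each byte with 0x5c: 03⊕5c=5f, 6e⊕5c=32, 00⊕5c=5c, 00⊕5c=5c, 00⊕5c=5c, 00⊕5c=5c.

5f325c5c5c5c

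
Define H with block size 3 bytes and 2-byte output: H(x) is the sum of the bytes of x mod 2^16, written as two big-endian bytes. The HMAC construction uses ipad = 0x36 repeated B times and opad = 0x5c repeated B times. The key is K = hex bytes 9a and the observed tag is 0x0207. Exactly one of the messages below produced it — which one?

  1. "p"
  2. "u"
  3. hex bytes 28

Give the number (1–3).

1

Key hex bytes 9a is 1 byte ≤ B = 3; zero-pad to 3 bytes: K' = 9a 00 00.
K' ⊕ ipad = ac 36 36; K' ⊕ opad = c6 5c 5c.
m1: inner = H(ac 36 36 70) = 01 88; tag = H(c6 5c 5c 01 88) = 0207 ← matches
m2: inner = H(ac 36 36 75) = 01 8d; tag = H(c6 5c 5c 01 8d) = 020c
m3: inner = H(ac 36 36 28) = 01 40; tag = H(c6 5c 5c 01 40) = 01bf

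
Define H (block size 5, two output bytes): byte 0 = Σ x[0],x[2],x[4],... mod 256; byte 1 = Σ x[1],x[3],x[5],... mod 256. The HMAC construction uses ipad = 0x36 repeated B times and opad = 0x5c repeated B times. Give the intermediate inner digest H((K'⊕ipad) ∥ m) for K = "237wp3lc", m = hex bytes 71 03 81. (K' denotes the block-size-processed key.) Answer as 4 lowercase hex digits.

e29e

Key "237wp3lc" = 32 33 37 77 70 33 6c 63 is 8 bytes > B = 5, so hash it first: H(key) = 45 40, then zero-pad to 5 bytes: K' = 45 40 00 00 00.
K' ⊕ ipad = 73 76 36 36 36.
Inner input = 73 76 36 36 36 ∥ 71 03 81.
Inner hash: even-index sum = 226 mod 256 = 226; odd-index sum = 414 mod 256 = 158 → e2 9e.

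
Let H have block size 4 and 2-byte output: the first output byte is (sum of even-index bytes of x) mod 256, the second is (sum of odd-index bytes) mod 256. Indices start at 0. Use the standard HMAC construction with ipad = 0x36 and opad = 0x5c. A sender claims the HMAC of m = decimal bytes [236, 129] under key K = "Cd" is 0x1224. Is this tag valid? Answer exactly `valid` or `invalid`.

Key "Cd" = 43 64 is 2 bytes ≤ B = 4; zero-pad to 4 bytes: K' = 43 64 00 00.
K' ⊕ ipad = 75 52 36 36; K' ⊕ opad = 1f 38 5c 5c.
Inner hash: even-index sum = 407 mod 256 = 151; odd-index sum = 265 mod 256 = 9 → 97 09.
Outer hash (recomputed tag): even-index sum = 274 mod 256 = 18; odd-index sum = 157 mod 256 = 157 → 12 9d.
Recomputed tag = 129d; claimed = 1224 → mismatch.

invalid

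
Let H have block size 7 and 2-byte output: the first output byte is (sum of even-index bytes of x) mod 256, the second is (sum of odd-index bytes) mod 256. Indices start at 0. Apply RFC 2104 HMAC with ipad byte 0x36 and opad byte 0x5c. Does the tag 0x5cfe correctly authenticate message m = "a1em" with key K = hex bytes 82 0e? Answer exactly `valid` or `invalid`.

Key hex bytes 82 0e is 2 bytes ≤ B = 7; zero-pad to 7 bytes: K' = 82 0e 00 00 00 00 00.
K' ⊕ ipad = b4 38 36 36 36 36 36; K' ⊕ opad = de 52 5c 5c 5c 5c 5c.
Inner hash: even-index sum = 500 mod 256 = 244; odd-index sum = 362 mod 256 = 106 → f4 6a.
Outer hash (recomputed tag): even-index sum = 604 mod 256 = 92; odd-index sum = 510 mod 256 = 254 → 5c fe.
Recomputed tag = 5cfe; claimed = 5cfe → match.

valid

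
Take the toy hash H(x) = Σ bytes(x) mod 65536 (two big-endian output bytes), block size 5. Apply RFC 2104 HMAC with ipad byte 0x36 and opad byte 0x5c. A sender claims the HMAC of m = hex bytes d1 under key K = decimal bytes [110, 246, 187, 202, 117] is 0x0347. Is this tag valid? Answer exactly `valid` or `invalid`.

Key decimal bytes [110, 246, 187, 202, 117] = 6e f6 bb ca 75 is exactly B = 5 bytes: K' = 6e f6 bb ca 75.
K' ⊕ ipad = 58 c0 8d fc 43; K' ⊕ opad = 32 aa e7 96 29.
Inner hash: sum = 88+192+141+252+67+209 = 949 → 03 b5.
Outer hash (recomputed tag): sum = 50+170+231+150+41+3+181 = 826 → 03 3a.
Recomputed tag = 033a; claimed = 0347 → mismatch.

invalid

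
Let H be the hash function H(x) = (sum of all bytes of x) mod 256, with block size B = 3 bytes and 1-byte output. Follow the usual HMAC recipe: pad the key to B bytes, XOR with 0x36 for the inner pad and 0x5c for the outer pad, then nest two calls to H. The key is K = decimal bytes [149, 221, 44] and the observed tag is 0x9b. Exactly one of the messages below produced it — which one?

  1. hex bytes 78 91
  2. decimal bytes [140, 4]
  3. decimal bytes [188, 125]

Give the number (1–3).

3

Key decimal bytes [149, 221, 44] = 95 dd 2c is exactly B = 3 bytes: K' = 95 dd 2c.
K' ⊕ ipad = a3 eb 1a; K' ⊕ opad = c9 81 70.
m1: inner = H(a3 eb 1a 78 91) = b1; tag = H(c9 81 70 b1) = 6b
m2: inner = H(a3 eb 1a 8c 04) = 38; tag = H(c9 81 70 38) = f2
m3: inner = H(a3 eb 1a bc 7d) = e1; tag = H(c9 81 70 e1) = 9b ← matches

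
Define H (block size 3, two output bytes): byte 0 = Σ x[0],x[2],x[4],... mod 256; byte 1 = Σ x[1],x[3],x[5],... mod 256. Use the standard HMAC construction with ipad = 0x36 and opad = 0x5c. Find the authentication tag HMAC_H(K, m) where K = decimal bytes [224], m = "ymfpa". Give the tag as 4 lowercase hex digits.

8e45

Key decimal bytes [224] = e0 is 1 byte ≤ B = 3; zero-pad to 3 bytes: K' = e0 00 00.
K' ⊕ ipad = d6 36 36.  K' ⊕ opad = bc 5c 5c.
Inner input = (K'⊕ipad) ∥ m = d6 36 36 ∥ 79 6d 66 70 61.
Inner hash: even-index sum = 489 mod 256 = 233; odd-index sum = 374 mod 256 = 118 → e9 76.
Outer input = (K'⊕opad) ∥ inner = bc 5c 5c ∥ e9 76.
Outer hash (tag): even-index sum = 398 mod 256 = 142; odd-index sum = 325 mod 256 = 69 → 8e 45.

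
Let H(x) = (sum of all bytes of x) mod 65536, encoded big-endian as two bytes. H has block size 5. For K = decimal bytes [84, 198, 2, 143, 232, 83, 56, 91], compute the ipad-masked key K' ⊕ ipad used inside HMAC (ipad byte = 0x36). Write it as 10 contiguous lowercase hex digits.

Key decimal bytes [84, 198, 2, 143, 232, 83, 56, 91] = 54 c6 02 8f e8 53 38 5b is 8 bytes > B = 5, so hash it first: H(key) = 03 79, then zero-pad to 5 bytes: K' = 03 79 00 00 00.
XOR each byte with 0x36: 03⊕36=35, 79⊕36=4f, 00⊕36=36, 00⊕36=36, 00⊕36=36.

354f363636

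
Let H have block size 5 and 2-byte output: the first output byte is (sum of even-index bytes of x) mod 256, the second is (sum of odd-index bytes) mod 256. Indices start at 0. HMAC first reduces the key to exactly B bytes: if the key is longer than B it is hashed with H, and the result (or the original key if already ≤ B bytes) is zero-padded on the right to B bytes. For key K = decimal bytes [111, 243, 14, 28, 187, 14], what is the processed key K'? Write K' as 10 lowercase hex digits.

381d000000

|K| = 6 > B = 5, so first hash the key.
H(K): even-index sum = 312 mod 256 = 56; odd-index sum = 285 mod 256 = 29 → 38 1d.
Zero-pad H(K) = 38 1d to 5 bytes: K' = 38 1d 00 00 00.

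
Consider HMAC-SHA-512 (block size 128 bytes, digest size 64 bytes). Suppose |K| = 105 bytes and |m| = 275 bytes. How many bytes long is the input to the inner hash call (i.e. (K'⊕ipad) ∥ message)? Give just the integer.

403

Key is 105 ≤ 128 bytes, zero-padded: |K'| = 128.
Inner input = (K'⊕ipad) ∥ m → 128 + 275 = 403 bytes.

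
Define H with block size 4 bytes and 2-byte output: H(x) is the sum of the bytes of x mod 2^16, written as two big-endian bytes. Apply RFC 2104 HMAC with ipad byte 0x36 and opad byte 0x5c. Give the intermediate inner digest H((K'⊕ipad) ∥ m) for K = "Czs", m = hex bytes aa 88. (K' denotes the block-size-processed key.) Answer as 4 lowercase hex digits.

Key "Czs" = 43 7a 73 is 3 bytes ≤ B = 4; zero-pad to 4 bytes: K' = 43 7a 73 00.
K' ⊕ ipad = 75 4c 45 36.
Inner input = 75 4c 45 36 ∥ aa 88.
Inner hash: sum = 117+76+69+54+170+136 = 622 → 02 6e.

026e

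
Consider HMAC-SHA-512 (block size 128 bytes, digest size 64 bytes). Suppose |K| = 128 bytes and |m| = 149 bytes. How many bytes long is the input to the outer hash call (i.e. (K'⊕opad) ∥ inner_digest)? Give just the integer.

192

Key is 128 ≤ 128 bytes, zero-padded: |K'| = 128.
Outer input = (K'⊕opad) ∥ H(inner) → 128 + 64 = 192 bytes.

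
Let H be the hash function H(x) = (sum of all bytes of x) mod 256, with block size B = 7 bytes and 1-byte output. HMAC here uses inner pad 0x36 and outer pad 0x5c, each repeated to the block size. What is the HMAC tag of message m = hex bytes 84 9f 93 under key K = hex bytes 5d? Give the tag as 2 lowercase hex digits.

8e

Key hex bytes 5d is 1 byte ≤ B = 7; zero-pad to 7 bytes: K' = 5d 00 00 00 00 00 00.
K' ⊕ ipad = 6b 36 36 36 36 36 36.  K' ⊕ opad = 01 5c 5c 5c 5c 5c 5c.
Inner input = (K'⊕ipad) ∥ m = 6b 36 36 36 36 36 36 ∥ 84 9f 93.
Inner hash: sum = 107+54+54+54+54+54+54+132+159+147 = 869; mod 256 = 101 → 65.
Outer input = (K'⊕opad) ∥ inner = 01 5c 5c 5c 5c 5c 5c ∥ 65.
Outer hash (tag): sum = 1+92+92+92+92+92+92+101 = 654; mod 256 = 142 → 8e.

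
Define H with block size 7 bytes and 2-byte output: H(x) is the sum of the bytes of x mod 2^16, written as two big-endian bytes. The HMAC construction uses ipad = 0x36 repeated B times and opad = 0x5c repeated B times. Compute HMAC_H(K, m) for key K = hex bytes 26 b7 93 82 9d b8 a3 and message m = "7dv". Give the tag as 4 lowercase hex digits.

Key hex bytes 26 b7 93 82 9d b8 a3 is exactly B = 7 bytes: K' = 26 b7 93 82 9d b8 a3.
K' ⊕ ipad = 10 81 a5 b4 ab 8e 95.  K' ⊕ opad = 7a eb cf de c1 e4 ff.
Inner input = (K'⊕ipad) ∥ m = 10 81 a5 b4 ab 8e 95 ∥ 37 64 76.
Inner hash: sum = 16+129+165+180+171+142+149+55+100+118 = 1225 → 04 c9.
Outer input = (K'⊕opad) ∥ inner = 7a eb cf de c1 e4 ff ∥ 04 c9.
Outer hash (tag): sum = 122+235+207+222+193+228+255+4+201 = 1667 → 06 83.

0683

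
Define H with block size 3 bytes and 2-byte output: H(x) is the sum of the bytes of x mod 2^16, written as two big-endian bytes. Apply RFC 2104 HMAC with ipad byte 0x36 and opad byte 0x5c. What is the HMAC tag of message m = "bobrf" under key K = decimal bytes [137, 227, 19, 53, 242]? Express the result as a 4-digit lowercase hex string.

Key decimal bytes [137, 227, 19, 53, 242] = 89 e3 13 35 f2 is 5 bytes > B = 3, so hash it first: H(key) = 02 a6, then zero-pad to 3 bytes: K' = 02 a6 00.
K' ⊕ ipad = 34 90 36.  K' ⊕ opad = 5e fa 5c.
Inner input = (K'⊕ipad) ∥ m = 34 90 36 ∥ 62 6f 62 72 66.
Inner hash: sum = 52+144+54+98+111+98+114+102 = 773 → 03 05.
Outer input = (K'⊕opad) ∥ inner = 5e fa 5c ∥ 03 05.
Outer hash (tag): sum = 94+250+92+3+5 = 444 → 01 bc.

01bc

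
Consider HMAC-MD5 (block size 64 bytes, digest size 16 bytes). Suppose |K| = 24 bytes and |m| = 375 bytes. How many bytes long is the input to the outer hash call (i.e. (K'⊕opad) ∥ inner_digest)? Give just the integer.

80

Key is 24 ≤ 64 bytes, zero-padded: |K'| = 64.
Outer input = (K'⊕opad) ∥ H(inner) → 64 + 16 = 80 bytes.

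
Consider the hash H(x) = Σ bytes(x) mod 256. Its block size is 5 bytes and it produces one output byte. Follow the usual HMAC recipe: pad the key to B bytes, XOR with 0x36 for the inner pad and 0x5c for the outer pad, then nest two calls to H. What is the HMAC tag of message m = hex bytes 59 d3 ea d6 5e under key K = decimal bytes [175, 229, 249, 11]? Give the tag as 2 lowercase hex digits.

Key decimal bytes [175, 229, 249, 11] = af e5 f9 0b is 4 bytes ≤ B = 5; zero-pad to 5 bytes: K' = af e5 f9 0b 00.
K' ⊕ ipad = 99 d3 cf 3d 36.  K' ⊕ opad = f3 b9 a5 57 5c.
Inner input = (K'⊕ipad) ∥ m = 99 d3 cf 3d 36 ∥ 59 d3 ea d6 5e.
Inner hash: sum = 153+211+207+61+54+89+211+234+214+94 = 1528; mod 256 = 248 → f8.
Outer input = (K'⊕opad) ∥ inner = f3 b9 a5 57 5c ∥ f8.
Outer hash (tag): sum = 243+185+165+87+92+248 = 1020; mod 256 = 252 → fc.

fc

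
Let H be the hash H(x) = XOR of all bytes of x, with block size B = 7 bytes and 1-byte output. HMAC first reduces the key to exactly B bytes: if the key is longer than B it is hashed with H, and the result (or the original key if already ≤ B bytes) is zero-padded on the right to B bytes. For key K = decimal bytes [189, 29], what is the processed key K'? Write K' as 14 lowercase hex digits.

bd1d0000000000

Key decimal bytes [189, 29] = bd 1d is 2 bytes ≤ B = 7; zero-pad to 7 bytes: K' = bd 1d 00 00 00 00 00.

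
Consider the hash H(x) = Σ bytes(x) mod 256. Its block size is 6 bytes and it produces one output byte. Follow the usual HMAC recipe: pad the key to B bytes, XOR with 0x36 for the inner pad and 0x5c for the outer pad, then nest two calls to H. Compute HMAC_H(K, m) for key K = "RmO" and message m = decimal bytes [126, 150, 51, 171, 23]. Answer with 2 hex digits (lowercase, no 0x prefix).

Key "RmO" = 52 6d 4f is 3 bytes ≤ B = 6; zero-pad to 6 bytes: K' = 52 6d 4f 00 00 00.
K' ⊕ ipad = 64 5b 79 36 36 36.  K' ⊕ opad = 0e 31 13 5c 5c 5c.
Inner input = (K'⊕ipad) ∥ m = 64 5b 79 36 36 36 ∥ 7e 96 33 ab 17.
Inner hash: sum = 100+91+121+54+54+54+126+150+51+171+23 = 995; mod 256 = 227 → e3.
Outer input = (K'⊕opad) ∥ inner = 0e 31 13 5c 5c 5c ∥ e3.
Outer hash (tag): sum = 14+49+19+92+92+92+227 = 585; mod 256 = 73 → 49.

49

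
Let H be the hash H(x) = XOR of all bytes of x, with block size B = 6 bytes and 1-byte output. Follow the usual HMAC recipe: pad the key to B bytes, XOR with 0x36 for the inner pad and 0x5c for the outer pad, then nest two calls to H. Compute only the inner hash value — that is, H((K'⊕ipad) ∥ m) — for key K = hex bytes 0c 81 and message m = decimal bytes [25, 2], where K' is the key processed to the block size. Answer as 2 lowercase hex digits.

Key hex bytes 0c 81 is 2 bytes ≤ B = 6; zero-pad to 6 bytes: K' = 0c 81 00 00 00 00.
K' ⊕ ipad = 3a b7 36 36 36 36.
Inner input = 3a b7 36 36 36 36 ∥ 19 02.
Inner hash: XOR 3a⊕b7⊕36⊕36⊕36⊕36⊕19⊕02 = 96.

96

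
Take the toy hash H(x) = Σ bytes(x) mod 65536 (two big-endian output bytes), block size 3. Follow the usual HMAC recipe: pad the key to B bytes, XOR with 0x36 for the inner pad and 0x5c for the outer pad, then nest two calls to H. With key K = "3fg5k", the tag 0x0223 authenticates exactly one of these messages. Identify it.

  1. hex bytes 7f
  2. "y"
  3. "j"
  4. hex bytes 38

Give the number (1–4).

Key "3fg5k" = 33 66 67 35 6b is 5 bytes > B = 3, so hash it first: H(key) = 01 a0, then zero-pad to 3 bytes: K' = 01 a0 00.
K' ⊕ ipad = 37 96 36; K' ⊕ opad = 5d fc 5c.
m1: inner = H(37 96 36 7f) = 01 82; tag = H(5d fc 5c 01 82) = 0238
m2: inner = H(37 96 36 79) = 01 7c; tag = H(5d fc 5c 01 7c) = 0232
m3: inner = H(37 96 36 6a) = 01 6d; tag = H(5d fc 5c 01 6d) = 0223 ← matches
m4: inner = H(37 96 36 38) = 01 3b; tag = H(5d fc 5c 01 3b) = 01f1

3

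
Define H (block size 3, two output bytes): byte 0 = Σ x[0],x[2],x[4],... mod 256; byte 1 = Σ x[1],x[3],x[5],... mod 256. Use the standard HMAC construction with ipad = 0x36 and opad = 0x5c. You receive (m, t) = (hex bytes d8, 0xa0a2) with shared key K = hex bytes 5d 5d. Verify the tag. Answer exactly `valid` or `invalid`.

Key hex bytes 5d 5d is 2 bytes ≤ B = 3; zero-pad to 3 bytes: K' = 5d 5d 00.
K' ⊕ ipad = 6b 6b 36; K' ⊕ opad = 01 01 5c.
Inner hash: even-index sum = 161 mod 256 = 161; odd-index sum = 323 mod 256 = 67 → a1 43.
Outer hash (recomputed tag): even-index sum = 160 mod 256 = 160; odd-index sum = 162 mod 256 = 162 → a0 a2.
Recomputed tag = a0a2; claimed = a0a2 → match.

valid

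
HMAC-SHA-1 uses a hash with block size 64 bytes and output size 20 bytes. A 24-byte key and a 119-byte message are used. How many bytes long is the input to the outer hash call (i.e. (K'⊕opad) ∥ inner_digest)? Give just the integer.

84

Key is 24 ≤ 64 bytes, zero-padded: |K'| = 64.
Outer input = (K'⊕opad) ∥ H(inner) → 64 + 20 = 84 bytes.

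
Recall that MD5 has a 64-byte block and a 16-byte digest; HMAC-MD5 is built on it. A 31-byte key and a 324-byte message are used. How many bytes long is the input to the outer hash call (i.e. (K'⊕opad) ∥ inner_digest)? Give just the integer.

80

Key is 31 ≤ 64 bytes, zero-padded: |K'| = 64.
Outer input = (K'⊕opad) ∥ H(inner) → 64 + 16 = 80 bytes.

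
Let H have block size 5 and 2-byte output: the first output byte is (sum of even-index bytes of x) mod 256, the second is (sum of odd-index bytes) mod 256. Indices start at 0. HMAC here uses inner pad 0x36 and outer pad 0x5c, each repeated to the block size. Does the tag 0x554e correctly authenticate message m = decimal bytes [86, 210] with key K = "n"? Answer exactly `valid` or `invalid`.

invalid

Key "n" = 6e is 1 byte ≤ B = 5; zero-pad to 5 bytes: K' = 6e 00 00 00 00.
K' ⊕ ipad = 58 36 36 36 36; K' ⊕ opad = 32 5c 5c 5c 5c.
Inner hash: even-index sum = 406 mod 256 = 150; odd-index sum = 194 mod 256 = 194 → 96 c2.
Outer hash (recomputed tag): even-index sum = 428 mod 256 = 172; odd-index sum = 334 mod 256 = 78 → ac 4e.
Recomputed tag = ac4e; claimed = 554e → mismatch.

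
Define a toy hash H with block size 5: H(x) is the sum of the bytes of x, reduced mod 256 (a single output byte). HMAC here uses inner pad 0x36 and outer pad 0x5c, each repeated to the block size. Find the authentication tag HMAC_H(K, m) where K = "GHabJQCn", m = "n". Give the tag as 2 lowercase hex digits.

Key "GHabJQCn" = 47 48 61 62 4a 51 43 6e is 8 bytes > B = 5, so hash it first: H(key) = 9e, then zero-pad to 5 bytes: K' = 9e 00 00 00 00.
K' ⊕ ipad = a8 36 36 36 36.  K' ⊕ opad = c2 5c 5c 5c 5c.
Inner input = (K'⊕ipad) ∥ m = a8 36 36 36 36 ∥ 6e.
Inner hash: sum = 168+54+54+54+54+110 = 494; mod 256 = 238 → ee.
Outer input = (K'⊕opad) ∥ inner = c2 5c 5c 5c 5c ∥ ee.
Outer hash (tag): sum = 194+92+92+92+92+238 = 800; mod 256 = 32 → 20.

20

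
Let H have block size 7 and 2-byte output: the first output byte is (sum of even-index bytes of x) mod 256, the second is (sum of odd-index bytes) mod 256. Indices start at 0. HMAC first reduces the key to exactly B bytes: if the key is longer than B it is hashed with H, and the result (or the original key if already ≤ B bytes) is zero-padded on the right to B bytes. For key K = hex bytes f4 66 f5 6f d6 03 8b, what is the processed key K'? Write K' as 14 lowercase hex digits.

f466f56fd6038b

Key hex bytes f4 66 f5 6f d6 03 8b is exactly B = 7 bytes: K' = f4 66 f5 6f d6 03 8b.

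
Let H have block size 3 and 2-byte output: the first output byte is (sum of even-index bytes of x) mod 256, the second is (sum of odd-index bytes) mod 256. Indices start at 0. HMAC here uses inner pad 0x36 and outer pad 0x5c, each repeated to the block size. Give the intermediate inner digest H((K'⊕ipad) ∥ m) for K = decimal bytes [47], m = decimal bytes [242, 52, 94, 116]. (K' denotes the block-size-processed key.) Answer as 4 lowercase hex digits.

f786

Key decimal bytes [47] = 2f is 1 byte ≤ B = 3; zero-pad to 3 bytes: K' = 2f 00 00.
K' ⊕ ipad = 19 36 36.
Inner input = 19 36 36 ∥ f2 34 5e 74.
Inner hash: even-index sum = 247 mod 256 = 247; odd-index sum = 390 mod 256 = 134 → f7 86.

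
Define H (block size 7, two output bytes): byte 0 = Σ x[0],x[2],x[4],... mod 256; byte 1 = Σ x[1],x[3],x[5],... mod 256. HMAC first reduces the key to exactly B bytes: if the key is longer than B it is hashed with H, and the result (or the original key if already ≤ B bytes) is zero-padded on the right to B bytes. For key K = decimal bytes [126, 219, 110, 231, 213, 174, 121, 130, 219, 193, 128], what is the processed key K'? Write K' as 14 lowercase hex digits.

95b30000000000

|K| = 11 > B = 7, so first hash the key.
H(K): even-index sum = 917 mod 256 = 149; odd-index sum = 947 mod 256 = 179 → 95 b3.
Zero-pad H(K) = 95 b3 to 7 bytes: K' = 95 b3 00 00 00 00 00.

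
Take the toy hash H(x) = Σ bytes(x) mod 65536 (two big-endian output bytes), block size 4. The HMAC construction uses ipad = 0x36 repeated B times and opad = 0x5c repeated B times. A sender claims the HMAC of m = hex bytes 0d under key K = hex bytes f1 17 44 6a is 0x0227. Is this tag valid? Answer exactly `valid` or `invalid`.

Key hex bytes f1 17 44 6a is exactly B = 4 bytes: K' = f1 17 44 6a.
K' ⊕ ipad = c7 21 72 5c; K' ⊕ opad = ad 4b 18 36.
Inner hash: sum = 199+33+114+92+13 = 451 → 01 c3.
Outer hash (recomputed tag): sum = 173+75+24+54+1+195 = 522 → 02 0a.
Recomputed tag = 020a; claimed = 0227 → mismatch.

invalid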